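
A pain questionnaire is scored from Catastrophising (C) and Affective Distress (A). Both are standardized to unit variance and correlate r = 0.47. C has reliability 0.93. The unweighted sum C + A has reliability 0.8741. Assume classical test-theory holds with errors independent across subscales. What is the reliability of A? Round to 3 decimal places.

0.700

Var(C+A) = 2 + 2·0.47 = 2.940.
True-score variance = ρ_C + ρ_A + 2·0.47, so 0.8741 = (0.93 + ρ_A + 0.94) / 2.940.
ρ_A = 0.8741·2.940 − 0.93 − 0.94 = 0.700.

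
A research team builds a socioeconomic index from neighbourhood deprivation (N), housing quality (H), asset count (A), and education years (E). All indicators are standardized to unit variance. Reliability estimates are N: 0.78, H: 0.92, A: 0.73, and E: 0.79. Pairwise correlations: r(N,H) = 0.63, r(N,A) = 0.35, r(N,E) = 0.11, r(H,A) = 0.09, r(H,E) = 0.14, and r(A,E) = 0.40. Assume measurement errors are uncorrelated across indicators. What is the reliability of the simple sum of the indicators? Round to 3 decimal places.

Var(N+H+A+E) = 4 + 2·[0.63 + 0.35 + 0.11 + 0.09 + 0.14 + 0.40] = 4 + 3.44 = 7.44.
Because errors are independent across components, Cov(Tᵢ,Tⱼ) = Cov(Xᵢ,Xⱼ); the off-diagonal part of the true-score variance is the same as above.
True-score variance = [0.78 + 0.92 + 0.73 + 0.79] + 3.44 = 3.22 + 3.44 = 6.66.
Reliability = 6.66 / 7.44 = 0.895.

0.895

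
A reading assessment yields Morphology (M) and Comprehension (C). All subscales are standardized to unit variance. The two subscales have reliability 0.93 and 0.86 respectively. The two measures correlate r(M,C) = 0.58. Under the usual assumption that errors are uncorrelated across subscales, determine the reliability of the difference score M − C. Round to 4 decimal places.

0.7500

Var(M−C) = 1 + 1 − 2·0.58 = 2 − 1.16 = 0.84.
Under uncorrelated errors the observed covariances equal the true-score covariances, so only the own-variance terms attenuate.
True-score variance = [0.93 + 0.86] − 1.16 = 1.79 − 1.16 = 0.63.
Reliability = 0.63 / 0.84 = 0.7500.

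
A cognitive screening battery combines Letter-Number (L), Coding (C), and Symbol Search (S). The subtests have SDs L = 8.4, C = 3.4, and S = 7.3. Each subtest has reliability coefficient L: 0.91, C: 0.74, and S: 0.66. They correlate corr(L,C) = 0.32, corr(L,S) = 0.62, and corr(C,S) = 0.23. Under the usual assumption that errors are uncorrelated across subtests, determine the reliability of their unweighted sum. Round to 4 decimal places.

0.8861

Var(L+C+S) = 8.4² + 3.4² + 7.3² + 2·[8.4·3.4·0.32 + 8.4·7.3·0.62 + 3.4·7.3·0.23] = 135.41 + 105.732 = 241.142.
With uncorrelated errors the cross-covariances are all true-score covariance, so they carry over unchanged; only the diagonal terms shrink to ρᵢσᵢ².
True-score variance = [8.4²·0.91 + 3.4²·0.74 + 7.3²·0.66] + 105.732 = 107.935 + 105.732 = 213.668.
Reliability = 213.668 / 241.142 = 0.8861.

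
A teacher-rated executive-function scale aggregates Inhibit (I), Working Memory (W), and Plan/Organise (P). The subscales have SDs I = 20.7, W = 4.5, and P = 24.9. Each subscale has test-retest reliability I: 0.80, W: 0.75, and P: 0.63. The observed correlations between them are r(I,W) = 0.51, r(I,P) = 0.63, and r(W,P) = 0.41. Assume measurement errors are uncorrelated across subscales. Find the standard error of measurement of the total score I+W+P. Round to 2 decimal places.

17.89

Var(total) = 1068.75 + 836.336 = 1905.09.
True-score variance = 748.586 + 836.336 = 1584.92, so reliability = 0.8319.
Error variance = 1905.09 − 1584.92 = 320.164; SEM = √320.164 = 17.89.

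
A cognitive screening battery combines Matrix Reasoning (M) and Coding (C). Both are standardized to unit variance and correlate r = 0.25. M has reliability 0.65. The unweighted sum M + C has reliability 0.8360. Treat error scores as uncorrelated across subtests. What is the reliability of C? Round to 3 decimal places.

Var(M+C) = 2 + 2·0.25 = 2.500.
True-score variance = ρ_M + ρ_C + 2·0.25, so 0.8360 = (0.65 + ρ_C + 0.50) / 2.500.
ρ_C = 0.8360·2.500 − 0.65 − 0.50 = 0.940.

0.940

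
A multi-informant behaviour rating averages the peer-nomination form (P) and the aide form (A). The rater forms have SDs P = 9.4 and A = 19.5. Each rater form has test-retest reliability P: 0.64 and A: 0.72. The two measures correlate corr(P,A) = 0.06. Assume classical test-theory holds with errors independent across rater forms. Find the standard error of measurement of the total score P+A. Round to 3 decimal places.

Var(total) = 468.61 + 21.996 = 490.606.
True-score variance = 330.33 + 21.996 = 352.326, so reliability = 0.7181.
Error variance = 490.606 − 352.326 = 138.28; SEM = √138.28 = 11.759.

11.759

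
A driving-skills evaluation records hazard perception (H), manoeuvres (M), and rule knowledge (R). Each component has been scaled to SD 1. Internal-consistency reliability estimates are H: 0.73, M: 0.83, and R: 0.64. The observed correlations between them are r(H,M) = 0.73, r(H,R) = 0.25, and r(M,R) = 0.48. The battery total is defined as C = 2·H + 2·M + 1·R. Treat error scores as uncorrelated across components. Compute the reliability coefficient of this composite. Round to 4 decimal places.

Var(C) = 2² + 2² + 1 + 2·[4·0.73 + 2·0.25 + 2·0.48] = 9 + 8.76 = 17.76.
With uncorrelated errors the cross-covariances are all true-score covariance, so they carry over unchanged; only the diagonal terms shrink to ρᵢσᵢ².
True-score variance = [2²·0.73 + 2²·0.83 + 0.64] + 8.76 = 6.88 + 8.76 = 15.64.
Reliability = 15.64 / 17.76 = 0.8806.

0.8806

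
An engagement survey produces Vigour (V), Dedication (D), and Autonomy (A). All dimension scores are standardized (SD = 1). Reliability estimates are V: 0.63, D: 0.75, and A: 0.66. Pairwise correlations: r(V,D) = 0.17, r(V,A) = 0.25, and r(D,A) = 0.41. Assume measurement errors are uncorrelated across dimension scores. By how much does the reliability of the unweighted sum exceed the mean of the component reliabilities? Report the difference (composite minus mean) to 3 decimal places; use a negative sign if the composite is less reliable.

0.114

Var(sum) = 3 + 1.66 = 4.66; true-score variance = 2.04 + 1.66 = 3.7; composite reliability = 0.7940.
Mean component reliability = 0.6800.
Difference = 0.7940 − 0.6800 = 0.114.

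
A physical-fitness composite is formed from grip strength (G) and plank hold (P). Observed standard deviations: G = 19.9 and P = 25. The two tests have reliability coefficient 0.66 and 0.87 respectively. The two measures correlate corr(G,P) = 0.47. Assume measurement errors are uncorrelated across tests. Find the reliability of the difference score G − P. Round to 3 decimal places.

Var(G−P) = 19.9² + 25² − 2·19.9·25·0.47 = 1021.01 − 467.65 = 553.36.
With uncorrelated errors the cross-covariances are all true-score covariance, so they carry over unchanged; only the diagonal terms shrink to ρᵢσᵢ².
True-score variance = [19.9²·0.66 + 25²·0.87] − 467.65 = 805.117 − 467.65 = 337.467.
Reliability = 337.467 / 553.36 = 0.610.

0.610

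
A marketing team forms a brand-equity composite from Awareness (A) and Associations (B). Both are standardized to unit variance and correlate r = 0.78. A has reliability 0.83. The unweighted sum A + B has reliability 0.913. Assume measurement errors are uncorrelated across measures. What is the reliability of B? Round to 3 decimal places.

0.860

Var(A+B) = 2 + 2·0.78 = 3.560.
True-score variance = ρ_A + ρ_B + 2·0.78, so 0.913 = (0.83 + ρ_B + 1.56) / 3.560.
ρ_B = 0.913·3.560 − 0.83 − 1.56 = 0.860.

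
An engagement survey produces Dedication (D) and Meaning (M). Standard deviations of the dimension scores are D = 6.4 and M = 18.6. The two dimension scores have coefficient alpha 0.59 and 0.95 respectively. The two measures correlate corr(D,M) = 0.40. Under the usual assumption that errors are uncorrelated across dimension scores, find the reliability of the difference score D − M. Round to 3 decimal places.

Var(D−M) = 6.4² + 18.6² − 2·6.4·18.6·0.40 = 386.92 − 95.232 = 291.688.
With uncorrelated errors the cross-covariances are all true-score covariance, so they carry over unchanged; only the diagonal terms shrink to ρᵢσᵢ².
True-score variance = [6.4²·0.59 + 18.6²·0.95] − 95.232 = 352.828 − 95.232 = 257.596.
Reliability = 257.596 / 291.688 = 0.883.

0.883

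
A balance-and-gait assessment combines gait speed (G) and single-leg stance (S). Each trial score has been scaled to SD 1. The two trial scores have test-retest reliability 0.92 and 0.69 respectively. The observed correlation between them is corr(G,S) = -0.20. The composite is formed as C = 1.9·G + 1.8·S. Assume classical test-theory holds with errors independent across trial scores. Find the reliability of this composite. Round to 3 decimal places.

0.764

Var(C) = 1.9² + 1.8² + 2·[3.42·(-0.20)] = 6.85 − 1.368 = 5.482.
With uncorrelated errors the cross-covariances are all true-score covariance, so they carry over unchanged; only the diagonal terms shrink to ρᵢσᵢ².
True-score variance = [1.9²·0.92 + 1.8²·0.69] − 1.368 = 5.5568 − 1.368 = 4.1888.
Reliability = 4.1888 / 5.482 = 0.764.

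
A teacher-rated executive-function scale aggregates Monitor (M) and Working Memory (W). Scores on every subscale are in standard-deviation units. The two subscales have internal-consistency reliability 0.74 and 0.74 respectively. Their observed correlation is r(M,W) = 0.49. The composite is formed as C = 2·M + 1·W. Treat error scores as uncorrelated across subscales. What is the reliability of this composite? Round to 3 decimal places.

Var(C) = 2² + 1 + 2·[2·0.49] = 5 + 1.96 = 6.96.
With uncorrelated errors the cross-covariances are all true-score covariance, so they carry over unchanged; only the diagonal terms shrink to ρᵢσᵢ².
True-score variance = [2²·0.74 + 0.74] + 1.96 = 3.7 + 1.96 = 5.66.
Reliability = 5.66 / 6.96 = 0.813.

0.813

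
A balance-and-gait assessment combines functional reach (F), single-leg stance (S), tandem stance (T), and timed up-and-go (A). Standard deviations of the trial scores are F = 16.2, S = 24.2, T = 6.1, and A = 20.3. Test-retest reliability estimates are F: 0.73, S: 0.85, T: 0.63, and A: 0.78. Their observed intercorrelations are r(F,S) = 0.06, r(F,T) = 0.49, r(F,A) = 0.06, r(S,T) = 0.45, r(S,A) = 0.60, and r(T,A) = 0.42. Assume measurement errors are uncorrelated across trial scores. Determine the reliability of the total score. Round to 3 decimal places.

0.886

Var(F+S+T+A) = 16.2² + 24.2² + 6.1² + 20.3² + 2·[16.2·24.2·0.06 + 16.2·6.1·0.49 + 16.2·20.3·0.06 + 24.2·6.1·0.45 + 24.2·20.3·0.60 + 6.1·20.3·0.42] = 1297.38 + 1009.74 = 2307.12.
With uncorrelated errors the cross-covariances are all true-score covariance, so they carry over unchanged; only the diagonal terms shrink to ρᵢσᵢ².
True-score variance = [16.2²·0.73 + 24.2²·0.85 + 6.1²·0.63 + 20.3²·0.78] + 1009.74 = 1034.25 + 1009.74 = 2043.99.
Reliability = 2043.99 / 2307.12 = 0.886.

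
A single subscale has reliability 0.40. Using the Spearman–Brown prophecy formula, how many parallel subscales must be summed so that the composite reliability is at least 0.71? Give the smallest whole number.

k ≥ ρ*(1−ρ₁)/(ρ₁(1−ρ*)) = 0.71·0.60 / (0.40·0.29) = 3.672.
Smallest integer k = 4.

4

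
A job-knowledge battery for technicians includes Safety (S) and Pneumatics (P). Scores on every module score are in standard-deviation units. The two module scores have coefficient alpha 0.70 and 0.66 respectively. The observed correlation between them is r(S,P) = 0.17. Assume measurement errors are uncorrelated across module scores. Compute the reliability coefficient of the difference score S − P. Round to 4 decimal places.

0.6145

Var(S−P) = 1 + 1 − 2·0.17 = 2 − 0.34 = 1.66.
With uncorrelated errors the cross-covariances are all true-score covariance, so they carry over unchanged; only the diagonal terms shrink to ρᵢσᵢ².
True-score variance = [0.70 + 0.66] − 0.34 = 1.36 − 0.34 = 1.02.
Reliability = 1.02 / 1.66 = 0.6145.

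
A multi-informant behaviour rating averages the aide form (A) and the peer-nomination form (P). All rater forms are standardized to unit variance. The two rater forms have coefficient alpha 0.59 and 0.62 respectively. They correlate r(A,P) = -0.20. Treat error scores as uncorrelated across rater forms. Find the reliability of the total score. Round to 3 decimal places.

Var(A+P) = 2 + 2·[(-0.20)] = 2 − 0.4 = 1.6.
With uncorrelated errors the cross-covariances are all true-score covariance, so they carry over unchanged; only the diagonal terms shrink to ρᵢσᵢ².
True-score variance = [0.59 + 0.62] − 0.4 = 1.21 − 0.4 = 0.81.
Reliability = 0.81 / 1.6 = 0.506.

0.506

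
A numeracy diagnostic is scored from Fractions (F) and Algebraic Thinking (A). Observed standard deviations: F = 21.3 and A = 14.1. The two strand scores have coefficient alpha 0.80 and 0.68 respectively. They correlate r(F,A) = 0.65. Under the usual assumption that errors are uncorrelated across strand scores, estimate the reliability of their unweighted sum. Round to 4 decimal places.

0.8520

Var(F+A) = 21.3² + 14.1² + 2·[21.3·14.1·0.65] = 652.5 + 390.429 = 1042.93.
With uncorrelated errors the cross-covariances are all true-score covariance, so they carry over unchanged; only the diagonal terms shrink to ρᵢσᵢ².
True-score variance = [21.3²·0.80 + 14.1²·0.68] + 390.429 = 498.143 + 390.429 = 888.572.
Reliability = 888.572 / 1042.93 = 0.8520.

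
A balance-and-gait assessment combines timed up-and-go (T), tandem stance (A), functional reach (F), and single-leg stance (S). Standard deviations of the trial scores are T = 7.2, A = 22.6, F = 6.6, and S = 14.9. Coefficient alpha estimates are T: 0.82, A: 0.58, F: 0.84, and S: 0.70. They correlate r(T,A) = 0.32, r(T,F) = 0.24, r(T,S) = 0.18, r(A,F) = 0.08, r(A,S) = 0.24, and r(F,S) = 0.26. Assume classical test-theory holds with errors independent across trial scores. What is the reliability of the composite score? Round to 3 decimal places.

Var(T+A+F+S) = 7.2² + 22.6² + 6.6² + 14.9² + 2·[7.2·22.6·0.32 + 7.2·6.6·0.24 + 7.2·14.9·0.18 + 22.6·6.6·0.08 + 22.6·14.9·0.24 + 6.6·14.9·0.26] = 828.17 + 402.209 = 1230.38.
Because errors are independent across components, Cov(Tᵢ,Tⱼ) = Cov(Xᵢ,Xⱼ); the off-diagonal part of the true-score variance is the same as above.
True-score variance = [7.2²·0.82 + 22.6²·0.58 + 6.6²·0.84 + 14.9²·0.70] + 402.209 = 530.747 + 402.209 = 932.956.
Reliability = 932.956 / 1230.38 = 0.758.

0.758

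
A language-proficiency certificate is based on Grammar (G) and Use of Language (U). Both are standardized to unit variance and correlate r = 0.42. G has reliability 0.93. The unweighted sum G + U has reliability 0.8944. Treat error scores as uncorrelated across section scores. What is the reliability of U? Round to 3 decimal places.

Var(G+U) = 2 + 2·0.42 = 2.840.
True-score variance = ρ_G + ρ_U + 2·0.42, so 0.8944 = (0.93 + ρ_U + 0.84) / 2.840.
ρ_U = 0.8944·2.840 − 0.93 − 0.84 = 0.770.

0.770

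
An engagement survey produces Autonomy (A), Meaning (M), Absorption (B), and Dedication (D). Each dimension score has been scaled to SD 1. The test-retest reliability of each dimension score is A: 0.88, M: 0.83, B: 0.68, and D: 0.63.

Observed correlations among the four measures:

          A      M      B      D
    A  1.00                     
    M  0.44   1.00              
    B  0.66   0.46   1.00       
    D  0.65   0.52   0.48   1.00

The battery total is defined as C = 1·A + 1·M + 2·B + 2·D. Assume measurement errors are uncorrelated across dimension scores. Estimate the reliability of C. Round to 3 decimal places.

0.872

Var(C) = 1 + 1 + 2² + 2² + 2·[0.44 + 2·0.66 + 2·0.65 + 2·0.46 + 2·0.52 + 4·0.48] = 10 + 13.88 = 23.88.
Under uncorrelated errors the observed covariances equal the true-score covariances, so only the own-variance terms attenuate.
True-score variance = [0.88 + 0.83 + 2²·0.68 + 2²·0.63] + 13.88 = 6.95 + 13.88 = 20.83.
Reliability = 20.83 / 23.88 = 0.872.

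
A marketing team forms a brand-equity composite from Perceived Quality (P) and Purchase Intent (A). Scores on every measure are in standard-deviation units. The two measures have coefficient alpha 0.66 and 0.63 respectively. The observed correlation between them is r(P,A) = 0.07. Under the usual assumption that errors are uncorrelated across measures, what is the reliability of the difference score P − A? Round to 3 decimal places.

0.618

Var(P−A) = 1 + 1 − 2·0.07 = 2 − 0.14 = 1.86.
With uncorrelated errors the cross-covariances are all true-score covariance, so they carry over unchanged; only the diagonal terms shrink to ρᵢσᵢ².
True-score variance = [0.66 + 0.63] − 0.14 = 1.29 − 0.14 = 1.15.
Reliability = 1.15 / 1.86 = 0.618.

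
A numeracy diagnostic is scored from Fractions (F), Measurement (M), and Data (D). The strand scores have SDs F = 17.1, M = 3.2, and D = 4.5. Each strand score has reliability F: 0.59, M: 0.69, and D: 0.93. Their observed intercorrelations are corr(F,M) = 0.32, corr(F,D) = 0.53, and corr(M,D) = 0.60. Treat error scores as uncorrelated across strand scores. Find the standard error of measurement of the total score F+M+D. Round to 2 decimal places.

11.16

Var(total) = 322.9 + 133.868 = 456.768.
True-score variance = 198.42 + 133.868 = 332.288, so reliability = 0.7275.
Error variance = 456.768 − 332.288 = 124.48; SEM = √124.48 = 11.16.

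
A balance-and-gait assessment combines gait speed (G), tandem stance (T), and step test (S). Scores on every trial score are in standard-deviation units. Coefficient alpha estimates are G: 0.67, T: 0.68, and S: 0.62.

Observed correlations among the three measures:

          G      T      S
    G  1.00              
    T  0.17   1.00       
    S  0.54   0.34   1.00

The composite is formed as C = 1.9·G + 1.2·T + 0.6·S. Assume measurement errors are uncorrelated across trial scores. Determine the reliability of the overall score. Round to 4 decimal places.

0.7737

Var(C) = 1.9² + 1.2² + 0.6² + 2·[2.28·0.17 + 1.14·0.54 + 0.72·0.34] = 5.41 + 2.496 = 7.906.
Because errors are independent across components, Cov(Tᵢ,Tⱼ) = Cov(Xᵢ,Xⱼ); the off-diagonal part of the true-score variance is the same as above.
True-score variance = [1.9²·0.67 + 1.2²·0.68 + 0.6²·0.62] + 2.496 = 3.6211 + 2.496 = 6.1171.
Reliability = 6.1171 / 7.906 = 0.7737.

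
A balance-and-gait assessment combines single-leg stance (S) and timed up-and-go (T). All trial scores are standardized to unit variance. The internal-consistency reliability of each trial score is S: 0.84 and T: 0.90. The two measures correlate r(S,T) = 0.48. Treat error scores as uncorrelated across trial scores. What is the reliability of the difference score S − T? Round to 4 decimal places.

Var(S−T) = 1 + 1 − 2·0.48 = 2 − 0.96 = 1.04.
Because errors are independent across components, Cov(Tᵢ,Tⱼ) = Cov(Xᵢ,Xⱼ); the off-diagonal part of the true-score variance is the same as above.
True-score variance = [0.84 + 0.90] − 0.96 = 1.74 − 0.96 = 0.78.
Reliability = 0.78 / 1.04 = 0.7500.

0.7500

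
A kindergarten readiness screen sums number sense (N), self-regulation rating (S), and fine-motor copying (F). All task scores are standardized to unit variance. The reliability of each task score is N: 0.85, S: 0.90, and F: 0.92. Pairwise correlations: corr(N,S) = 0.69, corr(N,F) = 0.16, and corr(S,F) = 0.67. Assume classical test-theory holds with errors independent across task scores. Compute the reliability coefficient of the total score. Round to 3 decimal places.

Var(N+S+F) = 3 + 2·[0.69 + 0.16 + 0.67] = 3 + 3.04 = 6.04.
Because errors are independent across components, Cov(Tᵢ,Tⱼ) = Cov(Xᵢ,Xⱼ); the off-diagonal part of the true-score variance is the same as above.
True-score variance = [0.85 + 0.90 + 0.92] + 3.04 = 2.67 + 3.04 = 5.71.
Reliability = 5.71 / 6.04 = 0.945.

0.945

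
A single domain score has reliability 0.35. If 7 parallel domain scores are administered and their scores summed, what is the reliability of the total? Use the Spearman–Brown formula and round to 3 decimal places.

0.790

ρ_k = kρ / (1 + (k−1)ρ) = 7·0.35 / (1 + 6·0.35) = 2.450 / 3.100 = 0.790.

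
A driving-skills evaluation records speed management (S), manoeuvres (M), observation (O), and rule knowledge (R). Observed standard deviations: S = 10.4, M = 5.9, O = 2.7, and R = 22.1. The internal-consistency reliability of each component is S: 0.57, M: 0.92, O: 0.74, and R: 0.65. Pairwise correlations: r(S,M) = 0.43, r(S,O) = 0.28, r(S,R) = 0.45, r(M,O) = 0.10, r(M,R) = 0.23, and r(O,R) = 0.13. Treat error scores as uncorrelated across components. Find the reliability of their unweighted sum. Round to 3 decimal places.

0.776

Var(S+M+O+R) = 10.4² + 5.9² + 2.7² + 22.1² + 2·[10.4·5.9·0.43 + 10.4·2.7·0.28 + 10.4·22.1·0.45 + 5.9·2.7·0.10 + 5.9·22.1·0.23 + 2.7·22.1·0.13] = 638.67 + 354.03 = 992.7.
Because errors are independent across components, Cov(Tᵢ,Tⱼ) = Cov(Xᵢ,Xⱼ); the off-diagonal part of the true-score variance is the same as above.
True-score variance = [10.4²·0.57 + 5.9²·0.92 + 2.7²·0.74 + 22.1²·0.65] + 354.03 = 416.538 + 354.03 = 770.568.
Reliability = 770.568 / 992.7 = 0.776.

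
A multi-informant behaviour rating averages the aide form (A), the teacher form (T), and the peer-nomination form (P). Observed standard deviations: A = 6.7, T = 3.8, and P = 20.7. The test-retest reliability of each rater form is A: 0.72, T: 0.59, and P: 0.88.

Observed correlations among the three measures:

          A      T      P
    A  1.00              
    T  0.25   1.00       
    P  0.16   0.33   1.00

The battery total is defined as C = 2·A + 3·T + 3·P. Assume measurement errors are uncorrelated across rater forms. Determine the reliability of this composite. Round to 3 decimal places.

0.886

Var(C) = 2²·6.7² + 3²·3.8² + 3²·20.7² + 2·[6·6.7·3.8·0.25 + 6·6.7·20.7·0.16 + 9·3.8·20.7·0.33] = 4165.93 + 809.905 = 4975.84.
Under uncorrelated errors the observed covariances equal the true-score covariances, so only the own-variance terms attenuate.
True-score variance = [2²·6.7²·0.72 + 3²·3.8²·0.59 + 3²·20.7²·0.88] + 809.905 = 3599.6 + 809.905 = 4409.51.
Reliability = 4409.51 / 4975.84 = 0.886.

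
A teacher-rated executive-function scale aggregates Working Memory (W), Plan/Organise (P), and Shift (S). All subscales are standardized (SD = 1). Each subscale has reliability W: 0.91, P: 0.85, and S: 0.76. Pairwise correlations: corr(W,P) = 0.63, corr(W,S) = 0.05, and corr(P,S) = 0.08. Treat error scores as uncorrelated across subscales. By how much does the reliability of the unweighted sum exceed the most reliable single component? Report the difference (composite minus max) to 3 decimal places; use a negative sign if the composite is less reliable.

-0.016

Var(sum) = 3 + 1.52 = 4.52; true-score variance = 2.52 + 1.52 = 4.04; composite reliability = 0.8938.
Max component reliability = 0.9100.
Difference = 0.8938 − 0.9100 = -0.016.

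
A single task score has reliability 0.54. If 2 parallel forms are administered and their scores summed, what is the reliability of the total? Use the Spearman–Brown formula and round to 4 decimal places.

0.7013

ρ_k = kρ / (1 + (k−1)ρ) = 2·0.54 / (1 + 1·0.54) = 1.080 / 1.540 = 0.7013.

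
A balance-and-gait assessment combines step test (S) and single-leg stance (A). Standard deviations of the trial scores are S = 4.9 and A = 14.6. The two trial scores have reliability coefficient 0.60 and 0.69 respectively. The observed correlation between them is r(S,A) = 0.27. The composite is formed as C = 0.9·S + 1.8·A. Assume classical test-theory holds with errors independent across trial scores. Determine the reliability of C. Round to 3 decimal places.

0.713

Var(C) = 0.9²·4.9² + 1.8²·14.6² + 2·[1.62·4.9·14.6·0.27] = 710.087 + 62.5832 = 772.67.
Under uncorrelated errors the observed covariances equal the true-score covariances, so only the own-variance terms attenuate.
True-score variance = [0.9²·4.9²·0.60 + 1.8²·14.6²·0.69] + 62.5832 = 488.209 + 62.5832 = 550.793.
Reliability = 550.793 / 772.67 = 0.713.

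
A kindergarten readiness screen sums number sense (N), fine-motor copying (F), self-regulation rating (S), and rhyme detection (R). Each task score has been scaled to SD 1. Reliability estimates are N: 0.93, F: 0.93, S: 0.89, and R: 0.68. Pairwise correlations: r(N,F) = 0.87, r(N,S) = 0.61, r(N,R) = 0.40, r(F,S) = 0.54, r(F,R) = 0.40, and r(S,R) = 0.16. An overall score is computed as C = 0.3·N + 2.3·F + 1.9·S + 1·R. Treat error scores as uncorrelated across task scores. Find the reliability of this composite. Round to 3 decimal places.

Var(C) = 0.3² + 2.3² + 1.9² + 1 + 2·[0.69·0.87 + 0.57·0.61 + 0.3·0.40 + 4.37·0.54 + 2.3·0.40 + 1.9·0.16] = 9.99 + 9.3036 = 19.2936.
Under uncorrelated errors the observed covariances equal the true-score covariances, so only the own-variance terms attenuate.
True-score variance = [0.3²·0.93 + 2.3²·0.93 + 1.9²·0.89 + 0.68] + 9.3036 = 8.8963 + 9.3036 = 18.1999.
Reliability = 18.1999 / 19.2936 = 0.943.

0.943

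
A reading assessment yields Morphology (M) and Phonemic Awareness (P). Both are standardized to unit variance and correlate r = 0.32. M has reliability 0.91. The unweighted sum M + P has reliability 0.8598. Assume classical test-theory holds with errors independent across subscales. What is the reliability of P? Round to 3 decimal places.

Var(M+P) = 2 + 2·0.32 = 2.640.
True-score variance = ρ_M + ρ_P + 2·0.32, so 0.8598 = (0.91 + ρ_P + 0.64) / 2.640.
ρ_P = 0.8598·2.640 − 0.91 − 0.64 = 0.720.

0.720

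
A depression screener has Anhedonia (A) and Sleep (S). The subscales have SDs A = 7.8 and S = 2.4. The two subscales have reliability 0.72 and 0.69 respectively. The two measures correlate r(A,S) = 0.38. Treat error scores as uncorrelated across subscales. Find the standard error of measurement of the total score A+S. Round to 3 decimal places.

Var(total) = 66.6 + 14.2272 = 80.8272.
True-score variance = 47.7792 + 14.2272 = 62.0064, so reliability = 0.7671.
Error variance = 80.8272 − 62.0064 = 18.8208; SEM = √18.8208 = 4.338.

4.338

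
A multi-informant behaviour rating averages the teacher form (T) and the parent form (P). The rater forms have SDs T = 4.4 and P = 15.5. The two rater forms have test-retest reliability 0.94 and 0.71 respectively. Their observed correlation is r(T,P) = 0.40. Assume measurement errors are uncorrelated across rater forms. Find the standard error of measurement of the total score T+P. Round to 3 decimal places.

8.416

Var(total) = 259.61 + 54.56 = 314.17.
True-score variance = 188.776 + 54.56 = 243.336, so reliability = 0.7745.
Error variance = 314.17 − 243.336 = 70.8341; SEM = √70.8341 = 8.416.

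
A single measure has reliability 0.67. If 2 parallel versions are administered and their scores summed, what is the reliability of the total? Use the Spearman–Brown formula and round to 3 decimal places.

ρ_k = kρ / (1 + (k−1)ρ) = 2·0.67 / (1 + 1·0.67) = 1.340 / 1.670 = 0.802.

0.802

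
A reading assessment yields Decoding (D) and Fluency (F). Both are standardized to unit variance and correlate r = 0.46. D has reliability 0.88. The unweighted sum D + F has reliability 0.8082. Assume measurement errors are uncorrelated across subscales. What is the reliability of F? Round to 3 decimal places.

0.560

Var(D+F) = 2 + 2·0.46 = 2.920.
True-score variance = ρ_D + ρ_F + 2·0.46, so 0.8082 = (0.88 + ρ_F + 0.92) / 2.920.
ρ_F = 0.8082·2.920 − 0.88 − 0.92 = 0.560.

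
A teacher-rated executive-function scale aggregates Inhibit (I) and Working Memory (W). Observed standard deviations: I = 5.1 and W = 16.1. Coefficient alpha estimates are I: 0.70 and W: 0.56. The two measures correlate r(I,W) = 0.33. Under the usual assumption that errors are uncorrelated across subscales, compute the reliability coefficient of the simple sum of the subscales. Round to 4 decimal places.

Var(I+W) = 5.1² + 16.1² + 2·[5.1·16.1·0.33] = 285.22 + 54.1926 = 339.413.
With uncorrelated errors the cross-covariances are all true-score covariance, so they carry over unchanged; only the diagonal terms shrink to ρᵢσᵢ².
True-score variance = [5.1²·0.70 + 16.1²·0.56] + 54.1926 = 163.365 + 54.1926 = 217.557.
Reliability = 217.557 / 339.413 = 0.6410.

0.6410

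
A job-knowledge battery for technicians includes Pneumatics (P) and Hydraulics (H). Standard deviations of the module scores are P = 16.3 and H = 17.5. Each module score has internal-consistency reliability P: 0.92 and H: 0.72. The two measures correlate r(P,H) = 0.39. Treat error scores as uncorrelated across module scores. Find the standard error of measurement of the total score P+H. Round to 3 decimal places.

10.344

Var(total) = 571.94 + 222.495 = 794.435.
True-score variance = 464.935 + 222.495 = 687.43, so reliability = 0.8653.
Error variance = 794.435 − 687.43 = 107.005; SEM = √107.005 = 10.344.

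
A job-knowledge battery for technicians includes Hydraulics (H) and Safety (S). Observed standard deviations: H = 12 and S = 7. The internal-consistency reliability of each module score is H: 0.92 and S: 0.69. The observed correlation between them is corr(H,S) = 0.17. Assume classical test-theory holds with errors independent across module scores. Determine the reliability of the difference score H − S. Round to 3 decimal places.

0.838

Var(H−S) = 12² + 7² − 2·12·7·0.17 = 193 − 28.56 = 164.44.
With uncorrelated errors the cross-covariances are all true-score covariance, so they carry over unchanged; only the diagonal terms shrink to ρᵢσᵢ².
True-score variance = [12²·0.92 + 7²·0.69] − 28.56 = 166.29 − 28.56 = 137.73.
Reliability = 137.73 / 164.44 = 0.838.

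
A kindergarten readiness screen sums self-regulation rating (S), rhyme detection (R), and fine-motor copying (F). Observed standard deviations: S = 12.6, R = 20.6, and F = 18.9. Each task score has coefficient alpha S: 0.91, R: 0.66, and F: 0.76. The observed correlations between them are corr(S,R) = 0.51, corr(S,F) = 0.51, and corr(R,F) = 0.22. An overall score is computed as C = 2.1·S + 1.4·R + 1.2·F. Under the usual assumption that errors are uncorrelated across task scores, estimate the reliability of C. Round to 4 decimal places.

0.8740

Var(C) = 2.1²·12.6² + 1.4²·20.6² + 1.2²·18.9² + 2·[2.94·12.6·20.6·0.51 + 2.52·12.6·18.9·0.51 + 1.68·20.6·18.9·0.22] = 2046.26 + 1678.28 = 3724.54.
Under uncorrelated errors the observed covariances equal the true-score covariances, so only the own-variance terms attenuate.
True-score variance = [2.1²·12.6²·0.91 + 1.4²·20.6²·0.66 + 1.2²·18.9²·0.76] + 1678.28 = 1577 + 1678.28 = 3255.29.
Reliability = 3255.29 / 3724.54 = 0.8740.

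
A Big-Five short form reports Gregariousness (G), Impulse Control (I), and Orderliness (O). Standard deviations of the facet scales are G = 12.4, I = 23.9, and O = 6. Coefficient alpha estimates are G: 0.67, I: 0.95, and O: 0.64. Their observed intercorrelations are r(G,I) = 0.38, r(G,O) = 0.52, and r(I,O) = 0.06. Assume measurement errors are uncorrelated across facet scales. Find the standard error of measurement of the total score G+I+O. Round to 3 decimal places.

9.605

Var(total) = 760.97 + 319.818 = 1080.79.
True-score variance = 668.709 + 319.818 = 988.526, so reliability = 0.9146.
Error variance = 1080.79 − 988.526 = 92.2613; SEM = √92.2613 = 9.605.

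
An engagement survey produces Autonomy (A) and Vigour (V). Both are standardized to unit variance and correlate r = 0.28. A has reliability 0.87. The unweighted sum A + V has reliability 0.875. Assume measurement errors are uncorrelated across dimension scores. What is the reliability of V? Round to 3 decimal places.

Var(A+V) = 2 + 2·0.28 = 2.560.
True-score variance = ρ_A + ρ_V + 2·0.28, so 0.875 = (0.87 + ρ_V + 0.56) / 2.560.
ρ_V = 0.875·2.560 − 0.87 − 0.56 = 0.810.

0.810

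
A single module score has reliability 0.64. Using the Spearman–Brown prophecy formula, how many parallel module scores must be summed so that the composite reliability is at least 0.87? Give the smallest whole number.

4

k ≥ ρ*(1−ρ₁)/(ρ₁(1−ρ*)) = 0.87·0.36 / (0.64·0.13) = 3.764.
Smallest integer k = 4.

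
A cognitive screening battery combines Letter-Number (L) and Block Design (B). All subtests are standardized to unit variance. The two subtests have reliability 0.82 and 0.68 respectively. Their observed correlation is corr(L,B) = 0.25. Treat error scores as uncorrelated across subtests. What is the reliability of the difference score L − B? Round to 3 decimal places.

Var(L−B) = 1 + 1 − 2·0.25 = 2 − 0.5 = 1.5.
Under uncorrelated errors the observed covariances equal the true-score covariances, so only the own-variance terms attenuate.
True-score variance = [0.82 + 0.68] − 0.5 = 1.5 − 0.5 = 1.
Reliability = 1 / 1.5 = 0.667.

0.667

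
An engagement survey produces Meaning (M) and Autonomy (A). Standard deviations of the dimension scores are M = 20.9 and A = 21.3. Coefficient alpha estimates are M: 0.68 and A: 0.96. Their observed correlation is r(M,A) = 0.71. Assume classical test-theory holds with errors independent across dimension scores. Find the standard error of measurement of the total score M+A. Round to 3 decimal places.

Var(total) = 890.5 + 632.141 = 1522.64.
True-score variance = 732.573 + 632.141 = 1364.71, so reliability = 0.8963.
Error variance = 1522.64 − 1364.71 = 157.927; SEM = √157.927 = 12.567.

12.567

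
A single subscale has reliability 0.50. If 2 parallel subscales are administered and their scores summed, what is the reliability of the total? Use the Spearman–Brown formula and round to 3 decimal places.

ρ_k = kρ / (1 + (k−1)ρ) = 2·0.50 / (1 + 1·0.50) = 1.000 / 1.500 = 0.667.

0.667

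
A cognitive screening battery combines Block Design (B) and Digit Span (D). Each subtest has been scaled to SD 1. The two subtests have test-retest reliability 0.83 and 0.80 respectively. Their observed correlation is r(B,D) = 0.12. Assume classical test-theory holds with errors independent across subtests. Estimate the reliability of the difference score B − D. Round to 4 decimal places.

Var(B−D) = 1 + 1 − 2·0.12 = 2 − 0.24 = 1.76.
Because errors are independent across components, Cov(Tᵢ,Tⱼ) = Cov(Xᵢ,Xⱼ); the off-diagonal part of the true-score variance is the same as above.
True-score variance = [0.83 + 0.80] − 0.24 = 1.63 − 0.24 = 1.39.
Reliability = 1.39 / 1.76 = 0.7898.

0.7898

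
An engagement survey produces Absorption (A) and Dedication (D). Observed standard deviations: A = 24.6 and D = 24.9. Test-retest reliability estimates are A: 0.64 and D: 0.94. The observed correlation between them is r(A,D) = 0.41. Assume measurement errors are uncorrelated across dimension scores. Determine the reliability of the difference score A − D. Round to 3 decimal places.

Var(A−D) = 24.6² + 24.9² − 2·24.6·24.9·0.41 = 1225.17 − 502.283 = 722.887.
With uncorrelated errors the cross-covariances are all true-score covariance, so they carry over unchanged; only the diagonal terms shrink to ρᵢσᵢ².
True-score variance = [24.6²·0.64 + 24.9²·0.94] − 502.283 = 970.112 − 502.283 = 467.829.
Reliability = 467.829 / 722.887 = 0.647.

0.647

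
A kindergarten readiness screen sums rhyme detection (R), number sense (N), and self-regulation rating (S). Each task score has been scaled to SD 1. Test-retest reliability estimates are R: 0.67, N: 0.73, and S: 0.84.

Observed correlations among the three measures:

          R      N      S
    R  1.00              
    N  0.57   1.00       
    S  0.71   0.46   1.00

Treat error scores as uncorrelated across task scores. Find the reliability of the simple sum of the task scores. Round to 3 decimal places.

0.883

Var(R+N+S) = 3 + 2·[0.57 + 0.71 + 0.46] = 3 + 3.48 = 6.48.
Because errors are independent across components, Cov(Tᵢ,Tⱼ) = Cov(Xᵢ,Xⱼ); the off-diagonal part of the true-score variance is the same as above.
True-score variance = [0.67 + 0.73 + 0.84] + 3.48 = 2.24 + 3.48 = 5.72.
Reliability = 5.72 / 6.48 = 0.883.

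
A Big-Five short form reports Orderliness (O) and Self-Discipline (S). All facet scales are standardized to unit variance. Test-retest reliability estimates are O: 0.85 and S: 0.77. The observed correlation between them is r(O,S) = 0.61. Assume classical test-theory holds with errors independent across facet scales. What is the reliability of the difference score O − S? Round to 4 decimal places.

Var(O−S) = 1 + 1 − 2·0.61 = 2 − 1.22 = 0.78.
Under uncorrelated errors the observed covariances equal the true-score covariances, so only the own-variance terms attenuate.
True-score variance = [0.85 + 0.77] − 1.22 = 1.62 − 1.22 = 0.4.
Reliability = 0.4 / 0.78 = 0.5128.

0.5128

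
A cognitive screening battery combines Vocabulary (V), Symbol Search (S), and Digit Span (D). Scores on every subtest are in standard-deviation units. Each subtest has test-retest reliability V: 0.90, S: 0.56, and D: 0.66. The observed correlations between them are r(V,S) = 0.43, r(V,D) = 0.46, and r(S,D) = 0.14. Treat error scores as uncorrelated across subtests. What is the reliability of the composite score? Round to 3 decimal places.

Var(V+S+D) = 3 + 2·[0.43 + 0.46 + 0.14] = 3 + 2.06 = 5.06.
With uncorrelated errors the cross-covariances are all true-score covariance, so they carry over unchanged; only the diagonal terms shrink to ρᵢσᵢ².
True-score variance = [0.90 + 0.56 + 0.66] + 2.06 = 2.12 + 2.06 = 4.18.
Reliability = 4.18 / 5.06 = 0.826.

0.826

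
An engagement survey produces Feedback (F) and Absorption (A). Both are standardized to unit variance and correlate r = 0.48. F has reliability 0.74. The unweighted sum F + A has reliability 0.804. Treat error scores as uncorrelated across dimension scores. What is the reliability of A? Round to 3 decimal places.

Var(F+A) = 2 + 2·0.48 = 2.960.
True-score variance = ρ_F + ρ_A + 2·0.48, so 0.804 = (0.74 + ρ_A + 0.96) / 2.960.
ρ_A = 0.804·2.960 − 0.74 − 0.96 = 0.680.

0.680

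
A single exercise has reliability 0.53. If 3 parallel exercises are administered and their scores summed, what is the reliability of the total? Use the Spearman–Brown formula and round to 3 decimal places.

0.772

ρ_k = kρ / (1 + (k−1)ρ) = 3·0.53 / (1 + 2·0.53) = 1.590 / 2.060 = 0.772.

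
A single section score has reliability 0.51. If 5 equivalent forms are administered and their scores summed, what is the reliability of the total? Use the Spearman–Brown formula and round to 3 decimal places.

0.839

ρ_k = kρ / (1 + (k−1)ρ) = 5·0.51 / (1 + 4·0.51) = 2.550 / 3.040 = 0.839.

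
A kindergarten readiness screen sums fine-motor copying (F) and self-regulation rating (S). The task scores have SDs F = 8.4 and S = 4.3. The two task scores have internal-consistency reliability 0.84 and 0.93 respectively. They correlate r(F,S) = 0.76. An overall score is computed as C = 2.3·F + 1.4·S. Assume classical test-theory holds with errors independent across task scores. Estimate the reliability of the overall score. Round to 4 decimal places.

Var(C) = 2.3²·8.4² + 1.4²·4.3² + 2·[3.22·8.4·4.3·0.76] = 409.503 + 176.786 = 586.289.
With uncorrelated errors the cross-covariances are all true-score covariance, so they carry over unchanged; only the diagonal terms shrink to ρᵢσᵢ².
True-score variance = [2.3²·8.4²·0.84 + 1.4²·4.3²·0.93] + 176.786 = 347.244 + 176.786 = 524.03.
Reliability = 524.03 / 586.289 = 0.8938.

0.8938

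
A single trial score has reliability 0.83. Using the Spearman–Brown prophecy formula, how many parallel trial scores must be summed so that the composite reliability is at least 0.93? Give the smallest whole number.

k ≥ ρ*(1−ρ₁)/(ρ₁(1−ρ*)) = 0.93·0.17 / (0.83·0.07) = 2.721.
Smallest integer k = 3.

3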